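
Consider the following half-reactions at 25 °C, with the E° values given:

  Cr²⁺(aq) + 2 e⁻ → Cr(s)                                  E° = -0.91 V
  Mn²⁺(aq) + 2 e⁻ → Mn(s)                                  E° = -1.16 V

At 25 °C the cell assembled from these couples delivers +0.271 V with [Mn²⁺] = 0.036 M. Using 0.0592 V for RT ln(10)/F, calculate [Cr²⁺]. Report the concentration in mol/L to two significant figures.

0.18 M

Cr²⁺/Cr is the cathode, Mn²⁺/Mn the anode: E°cell = +0.25 V, n = 2.
Overall reaction: Cr²⁺(aq) + Mn(s) → Cr(s) + Mn²⁺(aq); Q = [Mn²⁺]^1/[Cr²⁺]^1.
From E = E° − (0.0592/n) log Q: log Q = (E° − E)·n/0.0592 = (+0.25 − (+0.271))·2/0.0592 = -0.7095.
So 1·log[Cr²⁺] = 1·log(0.036) − log Q = -1.4437 − (-0.7095) = -0.7342; [Cr²⁺] = 10^(-0.7342) ≈ 0.18 M.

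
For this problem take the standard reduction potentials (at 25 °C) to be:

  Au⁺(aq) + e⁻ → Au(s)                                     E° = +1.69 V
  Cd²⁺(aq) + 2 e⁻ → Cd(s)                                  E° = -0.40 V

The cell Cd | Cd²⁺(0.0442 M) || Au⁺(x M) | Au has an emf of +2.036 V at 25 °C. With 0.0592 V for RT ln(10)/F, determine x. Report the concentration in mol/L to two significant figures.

0.026 M

Au⁺/Au is the cathode, Cd²⁺/Cd the anode: E°cell = +2.09 V, n = 2.
Overall reaction: 2 Au⁺(aq) + Cd(s) → 2 Au(s) + Cd²⁺(aq); Q = [Cd²⁺]^1/[Au⁺]^2.
From E = E° − (0.0592/n) log Q: log Q = (E° − E)·n/0.0592 = (+2.09 − (+2.036))·2/0.0592 = 1.8243.
So 2·log[Au⁺] = 1·log(0.0442) − log Q = -1.3546 − (1.8243) = -3.1789; log[Au⁺] = -3.1789 / 2 = -1.5895; [Au⁺] = 10^(-1.5895) ≈ 0.026 M.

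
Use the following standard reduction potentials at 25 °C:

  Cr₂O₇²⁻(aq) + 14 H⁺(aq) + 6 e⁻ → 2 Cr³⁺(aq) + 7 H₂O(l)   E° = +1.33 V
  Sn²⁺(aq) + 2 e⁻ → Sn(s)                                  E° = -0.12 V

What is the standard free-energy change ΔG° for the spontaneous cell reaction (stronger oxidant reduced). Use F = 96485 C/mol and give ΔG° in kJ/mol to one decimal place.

Cr₂O₇²⁻/Cr³⁺ (E° = +1.33 V) is the cathode; Sn²⁺/Sn (E° = -0.12 V) is the anode, so E°cell = +1.45 V.
Balancing electrons gives n = 6 (lcm of 6 and 2).
ΔG° = −nFE° = −(6)(96485)(+1.45) = -839,420 J = -839.4 kJ/mol.

-839.4 kJ/mol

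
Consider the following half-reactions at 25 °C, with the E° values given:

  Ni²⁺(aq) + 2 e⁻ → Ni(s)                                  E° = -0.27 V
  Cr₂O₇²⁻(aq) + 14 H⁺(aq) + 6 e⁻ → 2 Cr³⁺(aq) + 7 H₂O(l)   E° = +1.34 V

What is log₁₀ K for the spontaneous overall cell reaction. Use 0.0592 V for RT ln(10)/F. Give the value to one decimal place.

163.2

Cathode: Cr₂O₇²⁻/Cr³⁺; anode: Ni²⁺/Ni. E°cell = +1.61 V, n = 6.
log K = nE°cell / 0.0592 = (6)(+1.61) / 0.0592 = 163.2.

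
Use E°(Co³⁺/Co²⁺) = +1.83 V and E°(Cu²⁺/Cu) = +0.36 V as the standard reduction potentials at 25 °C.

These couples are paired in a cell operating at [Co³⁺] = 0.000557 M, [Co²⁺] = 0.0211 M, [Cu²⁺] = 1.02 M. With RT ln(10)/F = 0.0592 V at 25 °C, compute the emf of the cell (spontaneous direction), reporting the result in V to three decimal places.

+1.376 V

Co³⁺/Co²⁺ is the cathode (higher E°), Cu²⁺/Cu the anode: E°cell = +1.83 − (+0.36) = +1.47 V, n = 2.
Overall: 2 Co³⁺(aq) + Cu(s) → 2 Co²⁺(aq) + Cu²⁺(aq)
Q = [Co²⁺]^2·[Cu²⁺] / ([Co³⁺]^2); log Q = 3.165.
E = E° − (0.0592/n) log Q = +1.47 − (0.0592/2)(3.165) = +1.376 V.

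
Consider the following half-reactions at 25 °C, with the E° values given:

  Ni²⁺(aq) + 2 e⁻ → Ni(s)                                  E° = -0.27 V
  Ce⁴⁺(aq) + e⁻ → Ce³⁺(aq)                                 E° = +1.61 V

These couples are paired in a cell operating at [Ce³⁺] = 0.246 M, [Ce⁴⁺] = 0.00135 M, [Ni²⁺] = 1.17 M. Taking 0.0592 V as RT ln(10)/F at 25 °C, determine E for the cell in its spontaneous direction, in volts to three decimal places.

+1.744 V

Ce⁴⁺/Ce³⁺ is the cathode (higher E°), Ni²⁺/Ni the anode: E°cell = +1.61 − (-0.27) = +1.88 V, n = 2.
Overall: 2 Ce⁴⁺(aq) + Ni(s) → 2 Ce³⁺(aq) + Ni²⁺(aq)
Q = [Ce³⁺]^2·[Ni²⁺] / ([Ce⁴⁺]^2); log Q = 4.589.
E = E° − (0.0592/n) log Q = +1.88 − (0.0592/2)(4.589) = +1.744 V.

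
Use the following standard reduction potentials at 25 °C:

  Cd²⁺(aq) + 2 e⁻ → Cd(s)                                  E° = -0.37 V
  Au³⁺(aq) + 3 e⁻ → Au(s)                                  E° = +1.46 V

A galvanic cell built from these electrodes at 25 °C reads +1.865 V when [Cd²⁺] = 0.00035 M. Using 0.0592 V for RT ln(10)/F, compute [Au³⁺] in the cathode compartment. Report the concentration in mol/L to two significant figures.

Au³⁺/Au is the cathode, Cd²⁺/Cd the anode: E°cell = +1.83 V, n = 6.
Overall reaction: 2 Au³⁺(aq) + 3 Cd(s) → 2 Au(s) + 3 Cd²⁺(aq); Q = [Cd²⁺]^3/[Au³⁺]^2.
From E = E° − (0.0592/n) log Q: log Q = (E° − E)·n/0.0592 = (+1.83 − (+1.865))·6/0.0592 = -3.5473.
So 2·log[Au³⁺] = 3·log(0.00035) − log Q = -10.3678 − (-3.5473) = -6.8205; log[Au³⁺] = -6.8205 / 2 = -3.4103; [Au³⁺] = 10^(-3.4103) ≈ 0.00039 M.

0.00039 M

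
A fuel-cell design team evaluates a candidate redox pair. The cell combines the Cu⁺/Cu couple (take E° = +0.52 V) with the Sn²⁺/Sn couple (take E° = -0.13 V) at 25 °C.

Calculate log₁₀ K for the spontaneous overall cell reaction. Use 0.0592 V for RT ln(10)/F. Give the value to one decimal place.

22.0

Cathode: Cu⁺/Cu; anode: Sn²⁺/Sn. E°cell = +0.65 V, n = 2.
log K = nE°cell / 0.0592 = (2)(+0.65) / 0.0592 = 22.0.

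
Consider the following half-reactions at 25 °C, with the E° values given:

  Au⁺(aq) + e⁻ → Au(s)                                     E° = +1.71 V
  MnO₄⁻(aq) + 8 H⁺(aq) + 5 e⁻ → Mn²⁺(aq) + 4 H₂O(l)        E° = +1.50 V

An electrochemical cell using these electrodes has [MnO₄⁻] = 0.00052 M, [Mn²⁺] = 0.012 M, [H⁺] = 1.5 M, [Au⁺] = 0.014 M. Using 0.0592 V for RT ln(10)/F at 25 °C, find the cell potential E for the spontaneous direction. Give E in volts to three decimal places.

Au⁺/Au is the cathode (higher E°), MnO₄⁻/Mn²⁺ the anode: E°cell = +1.71 − (+1.50) = +0.21 V, n = 5.
Overall: 5 Au⁺(aq) + Mn²⁺(aq) + 4 H₂O(l) → 5 Au(s) + MnO₄⁻(aq) + 8 H⁺(aq)
Q = [MnO₄⁻]·[H⁺]^8 / ([Au⁺]^5·[Mn²⁺]); log Q = 9.315.
E = E° − (0.0592/n) log Q = +0.21 − (0.0592/5)(9.315) = +0.100 V.

+0.100 V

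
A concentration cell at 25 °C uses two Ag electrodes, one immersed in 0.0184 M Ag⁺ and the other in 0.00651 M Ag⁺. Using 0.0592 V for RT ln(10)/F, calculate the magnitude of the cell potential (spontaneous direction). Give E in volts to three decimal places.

+0.027 V

For a concentration cell E°cell = 0. The 0.0184 M side is the cathode (reduction is favoured where [Ag⁺] is higher).
With n = 1, E = −(0.0592/1) log([Ag⁺]ₐₙ/[Ag⁺]꜀ₐₜ) = −(0.0592/1) log(0.00651/0.0184) = −(0.0592/1)(-0.451) = +0.027 V.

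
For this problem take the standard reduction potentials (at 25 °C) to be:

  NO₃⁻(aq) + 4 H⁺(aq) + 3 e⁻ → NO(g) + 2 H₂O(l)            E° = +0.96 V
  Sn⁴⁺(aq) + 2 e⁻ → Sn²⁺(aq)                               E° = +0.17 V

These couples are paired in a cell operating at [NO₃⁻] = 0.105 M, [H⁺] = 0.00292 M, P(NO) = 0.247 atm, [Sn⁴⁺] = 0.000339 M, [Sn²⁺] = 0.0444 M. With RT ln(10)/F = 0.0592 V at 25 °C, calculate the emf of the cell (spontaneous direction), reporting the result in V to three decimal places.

+0.645 V

NO₃⁻/NO is the cathode (higher E°), Sn⁴⁺/Sn²⁺ the anode: E°cell = +0.96 − (+0.17) = +0.79 V, n = 6.
Overall: 2 NO₃⁻(aq) + 8 H⁺(aq) + 3 Sn²⁺(aq) → 2 NO(g) + 4 H₂O(l) + 3 Sn⁴⁺(aq)
Q = P(NO)^2·[Sn⁴⁺]^3 / ([NO₃⁻]^2·[H⁺]^8·[Sn²⁺]^3); log Q = 14.668.
E = E° − (0.0592/n) log Q = +0.79 − (0.0592/6)(14.668) = +0.645 V.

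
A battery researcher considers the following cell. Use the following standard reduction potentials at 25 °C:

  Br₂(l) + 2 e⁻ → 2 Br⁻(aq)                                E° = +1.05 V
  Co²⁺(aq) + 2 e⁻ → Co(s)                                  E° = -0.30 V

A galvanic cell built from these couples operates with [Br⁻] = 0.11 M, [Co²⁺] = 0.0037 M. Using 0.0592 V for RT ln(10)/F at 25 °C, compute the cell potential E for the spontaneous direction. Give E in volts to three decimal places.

Br₂/Br⁻ is the cathode (higher E°), Co²⁺/Co the anode: E°cell = +1.05 − (-0.30) = +1.35 V, n = 2.
Overall: Br₂(l) + Co(s) → 2 Br⁻(aq) + Co²⁺(aq)
Q = [Br⁻]^2·[Co²⁺]; log Q = -4.349.
E = E° − (0.0592/n) log Q = +1.35 − (0.0592/2)(-4.349) = +1.479 V.

+1.479 V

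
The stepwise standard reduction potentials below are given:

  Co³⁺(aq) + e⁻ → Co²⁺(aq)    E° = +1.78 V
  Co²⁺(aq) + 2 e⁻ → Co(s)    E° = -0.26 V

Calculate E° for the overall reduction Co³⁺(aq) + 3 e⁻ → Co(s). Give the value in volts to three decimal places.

Since ΔG° = −nFE° is additive over sequential reductions, n₃E°₃ = n₁E°₁ + n₂E°₂.
E°₃ = (1×+1.78 + 2×-0.26) / 3 = (+1.260) / 3 = +0.420 V.

+0.420 V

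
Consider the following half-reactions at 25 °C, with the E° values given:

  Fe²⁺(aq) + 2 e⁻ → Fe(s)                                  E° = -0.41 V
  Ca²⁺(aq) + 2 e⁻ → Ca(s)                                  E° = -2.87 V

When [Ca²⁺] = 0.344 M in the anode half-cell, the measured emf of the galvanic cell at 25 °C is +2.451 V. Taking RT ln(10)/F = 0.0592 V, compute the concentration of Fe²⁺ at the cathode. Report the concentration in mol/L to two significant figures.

0.17 M

Fe²⁺/Fe is the cathode, Ca²⁺/Ca the anode: E°cell = +2.46 V, n = 2.
Overall reaction: Fe²⁺(aq) + Ca(s) → Fe(s) + Ca²⁺(aq); Q = [Ca²⁺]^1/[Fe²⁺]^1.
From E = E° − (0.0592/n) log Q: log Q = (E° − E)·n/0.0592 = (+2.46 − (+2.451))·2/0.0592 = 0.3041.
So 1·log[Fe²⁺] = 1·log(0.344) − log Q = -0.4634 − (0.3041) = -0.7675; [Fe²⁺] = 10^(-0.7675) ≈ 0.17 M.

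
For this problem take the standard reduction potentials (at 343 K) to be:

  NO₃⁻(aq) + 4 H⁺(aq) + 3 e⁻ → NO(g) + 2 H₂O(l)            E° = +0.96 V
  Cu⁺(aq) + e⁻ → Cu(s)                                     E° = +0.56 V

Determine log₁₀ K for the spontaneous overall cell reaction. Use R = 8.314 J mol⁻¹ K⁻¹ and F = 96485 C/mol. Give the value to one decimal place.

Cathode: NO₃⁻/NO; anode: Cu⁺/Cu. E°cell = (+0.96) − (+0.56) = +0.40 V, with n = 3.
ΔG° = −nFE° = −RT ln K, so ln K = nFE°/(RT) = (3)(96485)(+0.40) / ((8.314)(343)) = 40.601.
log₁₀ K = 40.601 / ln 10 = 17.6.

17.6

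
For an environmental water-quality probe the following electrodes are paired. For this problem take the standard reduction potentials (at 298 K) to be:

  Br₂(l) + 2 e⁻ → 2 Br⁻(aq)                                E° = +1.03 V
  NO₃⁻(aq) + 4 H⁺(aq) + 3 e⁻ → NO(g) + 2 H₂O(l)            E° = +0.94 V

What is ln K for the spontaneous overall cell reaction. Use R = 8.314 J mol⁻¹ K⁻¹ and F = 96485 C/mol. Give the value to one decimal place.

21.0

Cathode: Br₂/Br⁻; anode: NO₃⁻/NO. E°cell = (+1.03) − (+0.94) = +0.09 V, with n = 6.
ΔG° = −nFE° = −RT ln K, so ln K = nFE°/(RT) = (6)(96485)(+0.09) / ((8.314)(298)) = 21.029.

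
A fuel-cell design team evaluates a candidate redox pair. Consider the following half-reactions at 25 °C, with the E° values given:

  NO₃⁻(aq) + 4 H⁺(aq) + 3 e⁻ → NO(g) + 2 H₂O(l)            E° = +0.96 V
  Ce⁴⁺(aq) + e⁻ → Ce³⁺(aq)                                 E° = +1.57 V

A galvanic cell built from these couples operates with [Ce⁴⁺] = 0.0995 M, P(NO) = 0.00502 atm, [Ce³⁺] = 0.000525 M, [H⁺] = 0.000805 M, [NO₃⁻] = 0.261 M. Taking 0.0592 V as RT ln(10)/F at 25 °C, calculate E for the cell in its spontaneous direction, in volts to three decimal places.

+0.955 V

Ce⁴⁺/Ce³⁺ is the cathode (higher E°), NO₃⁻/NO the anode: E°cell = +1.57 − (+0.96) = +0.61 V, n = 3.
Overall: 3 Ce⁴⁺(aq) + NO(g) + 2 H₂O(l) → 3 Ce³⁺(aq) + NO₃⁻(aq) + 4 H⁺(aq)
Q = [Ce³⁺]^3·[NO₃⁻]·[H⁺]^4 / ([Ce⁴⁺]^3·P(NO)); log Q = -17.494.
E = E° − (0.0592/n) log Q = +0.61 − (0.0592/3)(-17.494) = +0.955 V.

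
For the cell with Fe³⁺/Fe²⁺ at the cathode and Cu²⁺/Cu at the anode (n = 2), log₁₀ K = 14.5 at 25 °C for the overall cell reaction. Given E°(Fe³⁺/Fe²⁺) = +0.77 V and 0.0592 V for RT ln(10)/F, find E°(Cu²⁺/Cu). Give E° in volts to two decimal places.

+0.34 V

E°cell = (0.0592/n)·log K = (0.0592/2)(14.5) = +0.429 V.
Since Fe³⁺/Fe²⁺ is the cathode and Cu²⁺/Cu the anode, E°cell = E°(Fe³⁺/Fe²⁺) − E°(Cu²⁺/Cu).
So E°(Cu²⁺/Cu) = E°(Fe³⁺/Fe²⁺) − E°cell = (+0.77) − (+0.429) = +0.34 V.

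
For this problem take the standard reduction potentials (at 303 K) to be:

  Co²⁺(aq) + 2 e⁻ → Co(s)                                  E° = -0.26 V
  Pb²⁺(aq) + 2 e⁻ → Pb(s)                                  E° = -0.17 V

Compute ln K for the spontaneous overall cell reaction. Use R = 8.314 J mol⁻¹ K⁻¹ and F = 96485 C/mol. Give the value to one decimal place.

6.9

Cathode: Pb²⁺/Pb; anode: Co²⁺/Co. E°cell = (-0.17) − (-0.26) = +0.09 V, with n = 2.
ΔG° = −nFE° = −RT ln K, so ln K = nFE°/(RT) = (2)(96485)(+0.09) / ((8.314)(303)) = 6.894.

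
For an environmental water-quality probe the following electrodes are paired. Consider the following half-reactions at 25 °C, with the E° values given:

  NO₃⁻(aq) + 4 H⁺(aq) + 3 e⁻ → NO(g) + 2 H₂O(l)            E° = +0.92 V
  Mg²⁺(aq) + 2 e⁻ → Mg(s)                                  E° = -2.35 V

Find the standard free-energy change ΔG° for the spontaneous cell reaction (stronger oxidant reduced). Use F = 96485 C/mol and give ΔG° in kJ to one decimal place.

-1893.0 kJ

NO₃⁻/NO (E° = +0.92 V) is the cathode; Mg²⁺/Mg (E° = -2.35 V) is the anode, so E°cell = +3.27 V.
Balancing electrons gives n = 6 (lcm of 3 and 2).
ΔG° = −nFE° = −(6)(96485)(+3.27) = -1,893,036 J = -1893.0 kJ.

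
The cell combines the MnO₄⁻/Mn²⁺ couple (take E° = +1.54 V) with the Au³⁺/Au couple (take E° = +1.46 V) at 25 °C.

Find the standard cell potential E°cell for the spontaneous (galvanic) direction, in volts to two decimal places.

+0.08 V

The MnO₄⁻/Mn²⁺ couple has the higher reduction potential, so it is the cathode; Au³⁺/Au is oxidised at the anode.
E°cell = E°(cathode) − E°(anode) = (+1.54) − (+1.46) = +0.08 V.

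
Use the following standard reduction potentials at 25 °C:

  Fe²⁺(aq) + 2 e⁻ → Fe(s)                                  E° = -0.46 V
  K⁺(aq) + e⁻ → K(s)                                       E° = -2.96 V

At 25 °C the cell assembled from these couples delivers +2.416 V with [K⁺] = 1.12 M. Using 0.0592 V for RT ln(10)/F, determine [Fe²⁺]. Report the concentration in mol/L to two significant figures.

Fe²⁺/Fe is the cathode, K⁺/K the anode: E°cell = +2.50 V, n = 2.
Overall reaction: Fe²⁺(aq) + 2 K(s) → Fe(s) + 2 K⁺(aq); Q = [K⁺]^2/[Fe²⁺]^1.
From E = E° − (0.0592/n) log Q: log Q = (E° − E)·n/0.0592 = (+2.50 − (+2.416))·2/0.0592 = 2.8378.
So 1·log[Fe²⁺] = 2·log(1.12) − log Q = 0.0984 − (2.8378) = -2.7394; [Fe²⁺] = 10^(-2.7394) ≈ 0.0018 M.

0.0018 M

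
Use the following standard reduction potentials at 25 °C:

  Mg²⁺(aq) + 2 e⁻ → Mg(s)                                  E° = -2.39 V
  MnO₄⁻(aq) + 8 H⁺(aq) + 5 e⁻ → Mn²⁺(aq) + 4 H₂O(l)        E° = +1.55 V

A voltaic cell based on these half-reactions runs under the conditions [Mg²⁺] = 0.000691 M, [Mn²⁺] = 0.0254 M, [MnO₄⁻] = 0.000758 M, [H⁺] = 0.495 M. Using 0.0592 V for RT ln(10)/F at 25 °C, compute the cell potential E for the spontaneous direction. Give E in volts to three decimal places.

MnO₄⁻/Mn²⁺ is the cathode (higher E°), Mg²⁺/Mg the anode: E°cell = +1.55 − (-2.39) = +3.94 V, n = 10.
Overall: 2 MnO₄⁻(aq) + 16 H⁺(aq) + 5 Mg(s) → 2 Mn²⁺(aq) + 8 H₂O(l) + 5 Mg²⁺(aq)
Q = [Mn²⁺]^2·[Mg²⁺]^5 / ([MnO₄⁻]^2·[H⁺]^16); log Q = -7.866.
E = E° − (0.0592/n) log Q = +3.94 − (0.0592/10)(-7.866) = +3.987 V.

+3.987 V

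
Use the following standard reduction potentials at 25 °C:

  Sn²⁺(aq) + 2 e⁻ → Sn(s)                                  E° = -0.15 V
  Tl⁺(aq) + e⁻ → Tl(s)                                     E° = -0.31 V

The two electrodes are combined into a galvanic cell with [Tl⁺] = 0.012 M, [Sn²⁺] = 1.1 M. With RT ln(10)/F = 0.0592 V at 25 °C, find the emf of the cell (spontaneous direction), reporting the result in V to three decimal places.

Sn²⁺/Sn is the cathode (higher E°), Tl⁺/Tl the anode: E°cell = -0.15 − (-0.31) = +0.16 V, n = 2.
Overall: Sn²⁺(aq) + 2 Tl(s) → Sn(s) + 2 Tl⁺(aq)
Q = [Tl⁺]^2 / ([Sn²⁺]); log Q = -3.883.
E = E° − (0.0592/n) log Q = +0.16 − (0.0592/2)(-3.883) = +0.275 V.

+0.275 V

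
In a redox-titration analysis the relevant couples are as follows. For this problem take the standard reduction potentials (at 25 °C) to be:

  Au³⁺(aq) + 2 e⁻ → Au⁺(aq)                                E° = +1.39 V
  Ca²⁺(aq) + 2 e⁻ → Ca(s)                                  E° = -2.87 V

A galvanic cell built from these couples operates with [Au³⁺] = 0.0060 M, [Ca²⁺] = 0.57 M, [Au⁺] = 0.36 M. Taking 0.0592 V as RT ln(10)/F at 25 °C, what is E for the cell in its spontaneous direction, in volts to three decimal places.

Au³⁺/Au⁺ is the cathode (higher E°), Ca²⁺/Ca the anode: E°cell = +1.39 − (-2.87) = +4.26 V, n = 2.
Overall: Au³⁺(aq) + Ca(s) → Au⁺(aq) + Ca²⁺(aq)
Q = [Au⁺]·[Ca²⁺] / ([Au³⁺]); log Q = 1.534.
E = E° − (0.0592/n) log Q = +4.26 − (0.0592/2)(1.534) = +4.215 V.

+4.215 V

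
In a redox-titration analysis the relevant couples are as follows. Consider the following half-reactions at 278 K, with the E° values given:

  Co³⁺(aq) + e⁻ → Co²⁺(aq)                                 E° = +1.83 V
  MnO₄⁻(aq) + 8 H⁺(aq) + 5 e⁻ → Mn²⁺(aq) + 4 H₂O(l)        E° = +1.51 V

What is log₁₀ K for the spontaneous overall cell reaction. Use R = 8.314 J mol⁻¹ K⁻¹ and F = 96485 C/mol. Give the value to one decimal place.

Cathode: Co³⁺/Co²⁺; anode: MnO₄⁻/Mn²⁺. E°cell = (+1.83) − (+1.51) = +0.32 V, with n = 5.
ΔG° = −nFE° = −RT ln K, so ln K = nFE°/(RT) = (5)(96485)(+0.32) / ((8.314)(278)) = 66.792.
log₁₀ K = 66.792 / ln 10 = 29.0.

29.0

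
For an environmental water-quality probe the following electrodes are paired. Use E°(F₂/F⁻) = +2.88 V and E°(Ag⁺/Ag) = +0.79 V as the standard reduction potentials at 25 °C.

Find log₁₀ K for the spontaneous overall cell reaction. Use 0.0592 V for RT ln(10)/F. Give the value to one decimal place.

70.6

Cathode: F₂/F⁻; anode: Ag⁺/Ag. E°cell = +2.09 V, n = 2.
log K = nE°cell / 0.0592 = (2)(+2.09) / 0.0592 = 70.6.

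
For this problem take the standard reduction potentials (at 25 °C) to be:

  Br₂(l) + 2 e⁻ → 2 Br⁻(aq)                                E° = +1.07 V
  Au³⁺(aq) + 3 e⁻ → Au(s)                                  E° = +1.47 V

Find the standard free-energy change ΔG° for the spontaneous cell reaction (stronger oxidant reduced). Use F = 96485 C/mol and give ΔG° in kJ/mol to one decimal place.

-231.6 kJ/mol

Au³⁺/Au (E° = +1.47 V) is the cathode; Br₂/Br⁻ (E° = +1.07 V) is the anode, so E°cell = +0.40 V.
Balancing electrons gives n = 6 (lcm of 3 and 2).
ΔG° = −nFE° = −(6)(96485)(+0.40) = -231,564 J = -231.6 kJ/mol.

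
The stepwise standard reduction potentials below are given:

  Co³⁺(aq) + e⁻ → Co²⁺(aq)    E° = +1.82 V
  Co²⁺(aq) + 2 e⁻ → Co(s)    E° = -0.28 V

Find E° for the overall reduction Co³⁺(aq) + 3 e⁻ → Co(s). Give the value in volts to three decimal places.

Adding the free-energy changes (−nFE°) of the two steps gives −n₃FE°₃ = −n₁FE°₁ − n₂FE°₂.
E°₃ = (1×+1.82 + 2×-0.28) / 3 = (+1.260) / 3 = +0.420 V.

+0.420 V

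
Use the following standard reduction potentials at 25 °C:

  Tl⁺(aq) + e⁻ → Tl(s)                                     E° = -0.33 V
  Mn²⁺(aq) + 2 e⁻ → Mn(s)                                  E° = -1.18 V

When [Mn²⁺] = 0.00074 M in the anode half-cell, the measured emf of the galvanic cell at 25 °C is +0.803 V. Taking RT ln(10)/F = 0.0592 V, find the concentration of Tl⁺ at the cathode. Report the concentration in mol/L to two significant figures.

0.0044 M

Tl⁺/Tl is the cathode, Mn²⁺/Mn the anode: E°cell = +0.85 V, n = 2.
Overall reaction: 2 Tl⁺(aq) + Mn(s) → 2 Tl(s) + Mn²⁺(aq); Q = [Mn²⁺]^1/[Tl⁺]^2.
From E = E° − (0.0592/n) log Q: log Q = (E° − E)·n/0.0592 = (+0.85 − (+0.803))·2/0.0592 = 1.5878.
So 2·log[Tl⁺] = 1·log(0.00074) − log Q = -3.1308 − (1.5878) = -4.7186; log[Tl⁺] = -4.7186 / 2 = -2.3593; [Tl⁺] = 10^(-2.3593) ≈ 0.0044 M.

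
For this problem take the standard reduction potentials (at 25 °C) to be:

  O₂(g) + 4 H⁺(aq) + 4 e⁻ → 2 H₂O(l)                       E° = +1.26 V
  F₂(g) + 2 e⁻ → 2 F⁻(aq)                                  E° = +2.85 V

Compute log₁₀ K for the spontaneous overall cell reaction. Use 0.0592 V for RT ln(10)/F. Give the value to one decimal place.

Cathode: F₂/F⁻; anode: O₂/H₂O. E°cell = +1.59 V, n = 4.
log K = nE°cell / 0.0592 = (4)(+1.59) / 0.0592 = 107.4.

107.4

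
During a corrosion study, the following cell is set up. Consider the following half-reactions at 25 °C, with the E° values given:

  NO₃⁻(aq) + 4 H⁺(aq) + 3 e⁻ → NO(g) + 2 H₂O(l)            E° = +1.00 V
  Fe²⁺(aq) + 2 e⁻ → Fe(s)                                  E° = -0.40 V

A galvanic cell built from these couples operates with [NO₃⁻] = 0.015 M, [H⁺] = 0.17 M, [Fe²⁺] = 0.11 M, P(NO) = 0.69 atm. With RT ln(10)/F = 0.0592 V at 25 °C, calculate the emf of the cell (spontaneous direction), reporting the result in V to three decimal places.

NO₃⁻/NO is the cathode (higher E°), Fe²⁺/Fe the anode: E°cell = +1.00 − (-0.40) = +1.40 V, n = 6.
Overall: 2 NO₃⁻(aq) + 8 H⁺(aq) + 3 Fe(s) → 2 NO(g) + 4 H₂O(l) + 3 Fe²⁺(aq)
Q = P(NO)^2·[Fe²⁺]^3 / ([NO₃⁻]^2·[H⁺]^8); log Q = 6.606.
E = E° − (0.0592/n) log Q = +1.40 − (0.0592/6)(6.606) = +1.335 V.

+1.335 V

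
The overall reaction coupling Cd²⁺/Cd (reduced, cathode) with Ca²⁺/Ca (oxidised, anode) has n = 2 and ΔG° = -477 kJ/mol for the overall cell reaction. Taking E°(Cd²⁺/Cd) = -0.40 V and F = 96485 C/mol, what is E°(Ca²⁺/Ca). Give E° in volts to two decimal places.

E°cell = −ΔG°/(nF) = −(-477×10³)/((2)(96485)) = +2.472 V.
Since Cd²⁺/Cd is the cathode and Ca²⁺/Ca the anode, E°cell = E°(Cd²⁺/Cd) − E°(Ca²⁺/Ca).
So E°(Ca²⁺/Ca) = E°(Cd²⁺/Cd) − E°cell = (-0.40) − (+2.472) = -2.87 V.

-2.87 V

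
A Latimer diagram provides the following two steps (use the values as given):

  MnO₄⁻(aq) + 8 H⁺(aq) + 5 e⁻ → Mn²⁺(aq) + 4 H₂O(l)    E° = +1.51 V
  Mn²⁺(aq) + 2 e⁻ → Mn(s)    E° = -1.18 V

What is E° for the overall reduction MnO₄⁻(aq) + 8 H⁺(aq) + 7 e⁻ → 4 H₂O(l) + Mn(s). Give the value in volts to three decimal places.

+0.741 V

Standard free energies of sequential steps add: ΔG°₃ = ΔG°₁ + ΔG°₂, so n₃E°₃ = n₁E°₁ + n₂E°₂.
E°₃ = (5×+1.51 + 2×-1.18) / 7 = (+5.190) / 7 = +0.741 V.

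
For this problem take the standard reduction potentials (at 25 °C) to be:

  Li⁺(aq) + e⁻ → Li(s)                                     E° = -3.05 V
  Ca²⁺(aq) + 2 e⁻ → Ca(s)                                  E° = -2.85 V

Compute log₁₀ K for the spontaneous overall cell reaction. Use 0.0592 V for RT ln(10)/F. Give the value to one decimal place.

Cathode: Ca²⁺/Ca; anode: Li⁺/Li. E°cell = +0.20 V, n = 2.
log K = nE°cell / 0.0592 = (2)(+0.20) / 0.0592 = 6.8.

6.8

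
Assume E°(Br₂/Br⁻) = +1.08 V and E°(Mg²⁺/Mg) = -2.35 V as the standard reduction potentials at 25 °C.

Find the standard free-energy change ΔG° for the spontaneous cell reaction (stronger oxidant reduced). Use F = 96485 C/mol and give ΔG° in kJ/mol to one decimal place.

Br₂/Br⁻ (E° = +1.08 V) is the cathode; Mg²⁺/Mg (E° = -2.35 V) is the anode, so E°cell = +3.43 V.
Balancing electrons gives n = 2 (lcm of 2 and 2).
ΔG° = −nFE° = −(2)(96485)(+3.43) = -661,887 J = -661.9 kJ/mol.

-661.9 kJ/mol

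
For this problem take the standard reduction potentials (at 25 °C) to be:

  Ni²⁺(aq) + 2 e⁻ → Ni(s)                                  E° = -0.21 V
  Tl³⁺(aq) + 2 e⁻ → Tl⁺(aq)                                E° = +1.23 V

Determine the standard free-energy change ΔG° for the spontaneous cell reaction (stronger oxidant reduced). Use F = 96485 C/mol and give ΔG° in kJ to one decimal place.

-277.9 kJ

Tl³⁺/Tl⁺ (E° = +1.23 V) is the cathode; Ni²⁺/Ni (E° = -0.21 V) is the anode, so E°cell = +1.44 V.
Balancing electrons gives n = 2 (lcm of 2 and 2).
ΔG° = −nFE° = −(2)(96485)(+1.44) = -277,877 J = -277.9 kJ.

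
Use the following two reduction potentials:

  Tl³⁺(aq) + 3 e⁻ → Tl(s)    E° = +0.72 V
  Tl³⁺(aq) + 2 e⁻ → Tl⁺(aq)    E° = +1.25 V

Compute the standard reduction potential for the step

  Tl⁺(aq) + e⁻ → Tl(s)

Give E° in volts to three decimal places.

-0.340 V

Sequential free energies add, so n₃E°₃ = n₁E°₁ + n₂E°₂.
With n₃ = 3, and the known step contributing 2×(+1.25) V, the unknown satisfies 1·E° = 3×(+0.72) − 2×(+1.25) = -0.340.
E° = -0.340 / 1 = -0.340 V.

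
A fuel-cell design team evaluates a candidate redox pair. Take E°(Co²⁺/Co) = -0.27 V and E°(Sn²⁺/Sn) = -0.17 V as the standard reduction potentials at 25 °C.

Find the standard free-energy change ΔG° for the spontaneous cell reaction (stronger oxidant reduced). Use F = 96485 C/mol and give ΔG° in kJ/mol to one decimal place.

-19.3 kJ/mol

Sn²⁺/Sn (E° = -0.17 V) is the cathode; Co²⁺/Co (E° = -0.27 V) is the anode, so E°cell = +0.10 V.
Balancing electrons gives n = 2 (lcm of 2 and 2).
ΔG° = −nFE° = −(2)(96485)(+0.10) = -19,297 J = -19.3 kJ/mol.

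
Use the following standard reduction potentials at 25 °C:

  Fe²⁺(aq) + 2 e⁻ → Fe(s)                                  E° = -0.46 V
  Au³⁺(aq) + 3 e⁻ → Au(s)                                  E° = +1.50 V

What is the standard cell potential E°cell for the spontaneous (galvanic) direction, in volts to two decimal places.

+1.96 V

The Au³⁺/Au couple has the higher reduction potential, so it is the cathode; Fe²⁺/Fe is oxidised at the anode.
E°cell = E°(cathode) − E°(anode) = (+1.50) − (-0.46) = +1.96 V.
Since E°cell > 0, the reaction is spontaneous under standard conditions.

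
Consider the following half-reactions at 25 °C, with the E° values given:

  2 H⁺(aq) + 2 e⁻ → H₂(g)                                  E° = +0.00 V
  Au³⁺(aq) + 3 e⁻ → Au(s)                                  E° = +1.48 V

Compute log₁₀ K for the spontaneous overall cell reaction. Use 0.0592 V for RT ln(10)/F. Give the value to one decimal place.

Cathode: Au³⁺/Au; anode: H⁺/H₂. E°cell = +1.48 V, n = 6.
log K = nE°cell / 0.0592 = (6)(+1.48) / 0.0592 = 150.0.

150.0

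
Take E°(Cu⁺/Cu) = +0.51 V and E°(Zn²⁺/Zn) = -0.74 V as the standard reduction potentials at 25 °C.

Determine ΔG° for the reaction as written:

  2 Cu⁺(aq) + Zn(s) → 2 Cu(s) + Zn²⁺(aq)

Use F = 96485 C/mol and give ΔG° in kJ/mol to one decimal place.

As written, Cu⁺/Cu is reduced (cathode) and Zn²⁺/Zn is oxidised (anode), so E°cell = (+0.51) − (-0.74) = +1.25 V.
Balancing electrons gives n = 2.
ΔG° = −nFE° = −(2)(96485)(+1.25) = -241,212 J = -241.2 kJ/mol.

-241.2 kJ/mol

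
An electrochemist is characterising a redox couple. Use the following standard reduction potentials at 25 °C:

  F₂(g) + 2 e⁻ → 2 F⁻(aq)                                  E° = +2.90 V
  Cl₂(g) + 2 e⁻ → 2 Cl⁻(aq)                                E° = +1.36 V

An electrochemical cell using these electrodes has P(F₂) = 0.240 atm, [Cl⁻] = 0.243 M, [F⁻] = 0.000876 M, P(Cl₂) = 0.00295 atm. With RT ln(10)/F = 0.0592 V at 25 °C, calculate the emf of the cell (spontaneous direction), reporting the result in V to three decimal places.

F₂/F⁻ is the cathode (higher E°), Cl₂/Cl⁻ the anode: E°cell = +2.90 − (+1.36) = +1.54 V, n = 2.
Overall: F₂(g) + 2 Cl⁻(aq) → 2 F⁻(aq) + Cl₂(g)
Q = [F⁻]^2·P(Cl₂) / (P(F₂)·[Cl⁻]^2); log Q = -6.797.
E = E° − (0.0592/n) log Q = +1.54 − (0.0592/2)(-6.797) = +1.741 V.

+1.741 V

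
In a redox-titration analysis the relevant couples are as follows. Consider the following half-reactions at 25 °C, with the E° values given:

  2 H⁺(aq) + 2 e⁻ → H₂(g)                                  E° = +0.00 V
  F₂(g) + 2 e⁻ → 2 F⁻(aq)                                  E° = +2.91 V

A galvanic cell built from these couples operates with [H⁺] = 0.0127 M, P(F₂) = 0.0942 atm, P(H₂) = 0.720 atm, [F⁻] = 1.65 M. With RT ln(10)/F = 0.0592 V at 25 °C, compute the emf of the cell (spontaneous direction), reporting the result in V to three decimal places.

+2.975 V

F₂/F⁻ is the cathode (higher E°), H⁺/H₂ the anode: E°cell = +2.91 − (+0.00) = +2.91 V, n = 2.
Overall: F₂(g) + H₂(g) → 2 F⁻(aq) + 2 H⁺(aq)
Q = [F⁻]^2·[H⁺]^2 / (P(F₂)·P(H₂)); log Q = -2.189.
E = E° − (0.0592/n) log Q = +2.91 − (0.0592/2)(-2.189) = +2.975 V.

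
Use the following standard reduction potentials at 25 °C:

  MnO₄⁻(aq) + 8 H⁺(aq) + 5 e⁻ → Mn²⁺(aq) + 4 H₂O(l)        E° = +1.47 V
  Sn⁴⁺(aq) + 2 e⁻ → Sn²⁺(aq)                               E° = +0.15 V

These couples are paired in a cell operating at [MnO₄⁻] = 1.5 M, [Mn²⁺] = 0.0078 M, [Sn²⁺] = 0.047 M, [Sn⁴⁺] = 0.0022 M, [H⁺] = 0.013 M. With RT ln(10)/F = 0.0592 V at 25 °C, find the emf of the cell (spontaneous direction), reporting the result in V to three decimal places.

+1.208 V

MnO₄⁻/Mn²⁺ is the cathode (higher E°), Sn⁴⁺/Sn²⁺ the anode: E°cell = +1.47 − (+0.15) = +1.32 V, n = 10.
Overall: 2 MnO₄⁻(aq) + 16 H⁺(aq) + 5 Sn²⁺(aq) → 2 Mn²⁺(aq) + 8 H₂O(l) + 5 Sn⁴⁺(aq)
Q = [Mn²⁺]^2·[Sn⁴⁺]^5 / ([MnO₄⁻]^2·[H⁺]^16·[Sn²⁺]^5); log Q = 18.961.
E = E° − (0.0592/n) log Q = +1.32 − (0.0592/10)(18.961) = +1.208 V.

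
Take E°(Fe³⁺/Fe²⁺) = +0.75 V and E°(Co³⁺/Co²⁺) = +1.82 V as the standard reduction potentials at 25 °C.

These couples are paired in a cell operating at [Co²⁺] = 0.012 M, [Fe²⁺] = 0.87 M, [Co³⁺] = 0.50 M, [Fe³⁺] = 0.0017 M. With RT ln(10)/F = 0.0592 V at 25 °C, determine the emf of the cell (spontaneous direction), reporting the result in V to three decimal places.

+1.326 V

Co³⁺/Co²⁺ is the cathode (higher E°), Fe³⁺/Fe²⁺ the anode: E°cell = +1.82 − (+0.75) = +1.07 V, n = 1.
Overall: Co³⁺(aq) + Fe²⁺(aq) → Co²⁺(aq) + Fe³⁺(aq)
Q = [Co²⁺]·[Fe³⁺] / ([Co³⁺]·[Fe²⁺]); log Q = -4.329.
E = E° − (0.0592/n) log Q = +1.07 − (0.0592/1)(-4.329) = +1.326 V.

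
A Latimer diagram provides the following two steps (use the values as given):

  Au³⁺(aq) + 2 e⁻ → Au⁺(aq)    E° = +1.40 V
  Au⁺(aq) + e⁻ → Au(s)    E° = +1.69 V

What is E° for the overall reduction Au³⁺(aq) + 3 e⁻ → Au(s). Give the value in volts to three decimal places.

+1.497 V

Standard free energies of sequential steps add: ΔG°₃ = ΔG°₁ + ΔG°₂, so n₃E°₃ = n₁E°₁ + n₂E°₂.
E°₃ = (2×+1.40 + 1×+1.69) / 3 = (+4.490) / 3 = +1.497 V.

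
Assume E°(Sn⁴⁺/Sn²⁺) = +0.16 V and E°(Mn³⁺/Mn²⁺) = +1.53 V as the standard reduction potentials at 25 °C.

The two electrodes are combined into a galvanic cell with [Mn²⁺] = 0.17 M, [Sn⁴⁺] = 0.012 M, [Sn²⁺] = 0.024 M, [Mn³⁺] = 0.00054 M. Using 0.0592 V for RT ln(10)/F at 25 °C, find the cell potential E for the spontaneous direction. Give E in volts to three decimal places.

+1.231 V

Mn³⁺/Mn²⁺ is the cathode (higher E°), Sn⁴⁺/Sn²⁺ the anode: E°cell = +1.53 − (+0.16) = +1.37 V, n = 2.
Overall: 2 Mn³⁺(aq) + Sn²⁺(aq) → 2 Mn²⁺(aq) + Sn⁴⁺(aq)
Q = [Mn²⁺]^2·[Sn⁴⁺] / ([Mn³⁺]^2·[Sn²⁺]); log Q = 4.695.
E = E° − (0.0592/n) log Q = +1.37 − (0.0592/2)(4.695) = +1.231 V.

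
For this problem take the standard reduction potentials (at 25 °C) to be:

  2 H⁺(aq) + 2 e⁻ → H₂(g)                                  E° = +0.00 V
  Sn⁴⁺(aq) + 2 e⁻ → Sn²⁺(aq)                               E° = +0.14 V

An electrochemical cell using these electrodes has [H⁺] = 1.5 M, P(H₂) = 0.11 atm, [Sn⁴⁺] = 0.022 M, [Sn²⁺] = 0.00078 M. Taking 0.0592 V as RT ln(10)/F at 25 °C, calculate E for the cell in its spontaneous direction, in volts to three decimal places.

Sn⁴⁺/Sn²⁺ is the cathode (higher E°), H⁺/H₂ the anode: E°cell = +0.14 − (+0.00) = +0.14 V, n = 2.
Overall: Sn⁴⁺(aq) + H₂(g) → Sn²⁺(aq) + 2 H⁺(aq)
Q = [Sn²⁺]·[H⁺]^2 / ([Sn⁴⁺]·P(H₂)); log Q = -0.140.
E = E° − (0.0592/n) log Q = +0.14 − (0.0592/2)(-0.140) = +0.144 V.

+0.144 V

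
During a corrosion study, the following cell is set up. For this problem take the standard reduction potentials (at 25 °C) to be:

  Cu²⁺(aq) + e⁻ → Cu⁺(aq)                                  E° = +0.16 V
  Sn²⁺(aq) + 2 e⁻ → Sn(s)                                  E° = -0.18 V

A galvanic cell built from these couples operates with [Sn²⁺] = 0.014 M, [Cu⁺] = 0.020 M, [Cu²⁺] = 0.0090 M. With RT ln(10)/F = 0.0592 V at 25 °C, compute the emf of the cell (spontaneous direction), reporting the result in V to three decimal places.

Cu²⁺/Cu⁺ is the cathode (higher E°), Sn²⁺/Sn the anode: E°cell = +0.16 − (-0.18) = +0.34 V, n = 2.
Overall: 2 Cu²⁺(aq) + Sn(s) → 2 Cu⁺(aq) + Sn²⁺(aq)
Q = [Cu⁺]^2·[Sn²⁺] / ([Cu²⁺]^2); log Q = -1.160.
E = E° − (0.0592/n) log Q = +0.34 − (0.0592/2)(-1.160) = +0.374 V.

+0.374 V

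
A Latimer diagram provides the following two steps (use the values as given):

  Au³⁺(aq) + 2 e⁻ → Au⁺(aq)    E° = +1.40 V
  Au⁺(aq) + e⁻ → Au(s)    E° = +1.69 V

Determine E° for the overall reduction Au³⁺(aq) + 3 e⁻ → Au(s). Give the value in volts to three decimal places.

Standard free energies of sequential steps add: ΔG°₃ = ΔG°₁ + ΔG°₂, so n₃E°₃ = n₁E°₁ + n₂E°₂.
E°₃ = (2×+1.40 + 1×+1.69) / 3 = (+4.490) / 3 = +1.497 V.

+1.497 V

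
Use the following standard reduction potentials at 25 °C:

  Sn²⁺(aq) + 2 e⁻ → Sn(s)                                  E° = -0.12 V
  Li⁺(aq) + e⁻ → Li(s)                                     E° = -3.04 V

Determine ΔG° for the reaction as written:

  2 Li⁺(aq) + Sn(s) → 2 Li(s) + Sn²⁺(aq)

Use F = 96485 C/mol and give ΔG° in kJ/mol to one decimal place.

+563.5 kJ/mol

As written, Li⁺/Li is reduced (cathode) and Sn²⁺/Sn is oxidised (anode), so E°cell = (-3.04) − (-0.12) = -2.92 V.
Balancing electrons gives n = 2.
ΔG° = −nFE° = −(2)(96485)(-2.92) = 563,472 J = +563.5 kJ/mol.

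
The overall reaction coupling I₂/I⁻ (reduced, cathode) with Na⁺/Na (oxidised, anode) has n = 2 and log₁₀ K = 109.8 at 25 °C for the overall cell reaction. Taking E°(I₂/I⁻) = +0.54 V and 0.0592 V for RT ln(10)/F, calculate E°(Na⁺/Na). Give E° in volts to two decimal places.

-2.71 V

E°cell = (0.0592/n)·log K = (0.0592/2)(109.8) = +3.250 V.
Since I₂/I⁻ is the cathode and Na⁺/Na the anode, E°cell = E°(I₂/I⁻) − E°(Na⁺/Na).
So E°(Na⁺/Na) = E°(I₂/I⁻) − E°cell = (+0.54) − (+3.250) = -2.71 V.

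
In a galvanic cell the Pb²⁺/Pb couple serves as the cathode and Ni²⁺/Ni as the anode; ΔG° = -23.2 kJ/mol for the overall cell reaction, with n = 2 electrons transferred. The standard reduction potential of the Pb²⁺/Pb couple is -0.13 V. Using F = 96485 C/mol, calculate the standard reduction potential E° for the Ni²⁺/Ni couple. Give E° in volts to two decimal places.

E°cell = −ΔG°/(nF) = −(-23.2×10³)/((2)(96485)) = +0.120 V.
Since Pb²⁺/Pb is the cathode and Ni²⁺/Ni the anode, E°cell = E°(Pb²⁺/Pb) − E°(Ni²⁺/Ni).
So E°(Ni²⁺/Ni) = E°(Pb²⁺/Pb) − E°cell = (-0.13) − (+0.120) = -0.25 V.

-0.25 V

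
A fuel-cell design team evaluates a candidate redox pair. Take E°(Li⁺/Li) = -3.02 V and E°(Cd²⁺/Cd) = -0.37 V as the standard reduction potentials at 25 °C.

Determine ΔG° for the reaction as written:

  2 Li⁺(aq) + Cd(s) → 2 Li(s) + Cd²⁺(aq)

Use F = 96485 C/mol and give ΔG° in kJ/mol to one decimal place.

+511.4 kJ/mol

As written, Li⁺/Li is reduced (cathode) and Cd²⁺/Cd is oxidised (anode), so E°cell = (-3.02) − (-0.37) = -2.65 V.
Balancing electrons gives n = 2.
ΔG° = −nFE° = −(2)(96485)(-2.65) = 511,370 J = +511.4 kJ/mol.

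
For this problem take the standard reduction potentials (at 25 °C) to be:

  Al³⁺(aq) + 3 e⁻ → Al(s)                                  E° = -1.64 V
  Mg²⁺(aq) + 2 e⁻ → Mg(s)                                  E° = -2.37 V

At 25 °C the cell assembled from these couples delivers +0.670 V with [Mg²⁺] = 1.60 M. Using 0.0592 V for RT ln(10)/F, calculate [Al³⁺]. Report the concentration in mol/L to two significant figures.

Al³⁺/Al is the cathode, Mg²⁺/Mg the anode: E°cell = +0.73 V, n = 6.
Overall reaction: 2 Al³⁺(aq) + 3 Mg(s) → 2 Al(s) + 3 Mg²⁺(aq); Q = [Mg²⁺]^3/[Al³⁺]^2.
From E = E° − (0.0592/n) log Q: log Q = (E° − E)·n/0.0592 = (+0.73 − (+0.670))·6/0.0592 = 6.0811.
So 2·log[Al³⁺] = 3·log(1.6) − log Q = 0.6124 − (6.0811) = -5.4687; log[Al³⁺] = -5.4687 / 2 = -2.7344; [Al³⁺] = 10^(-2.7344) ≈ 0.0018 M.

0.0018 M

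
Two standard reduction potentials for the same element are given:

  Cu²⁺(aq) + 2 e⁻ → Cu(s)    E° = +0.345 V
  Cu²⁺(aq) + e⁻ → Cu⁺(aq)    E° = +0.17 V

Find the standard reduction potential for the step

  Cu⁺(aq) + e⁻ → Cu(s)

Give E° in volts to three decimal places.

+0.520 V

Sequential free energies add, so n₃E°₃ = n₁E°₁ + n₂E°₂.
With n₃ = 2, and the known step contributing 1×(+0.17) V, the unknown satisfies 1·E° = 2×(+0.345) − 1×(+0.17) = +0.520.
E° = +0.520 / 1 = +0.520 V.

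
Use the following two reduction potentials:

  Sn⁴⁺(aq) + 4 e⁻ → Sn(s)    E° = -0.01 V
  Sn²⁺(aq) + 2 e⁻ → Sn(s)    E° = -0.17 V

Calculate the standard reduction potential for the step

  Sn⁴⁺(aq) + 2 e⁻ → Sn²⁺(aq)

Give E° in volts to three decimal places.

+0.150 V

Sequential free energies add, so n₃E°₃ = n₁E°₁ + n₂E°₂.
With n₃ = 4, and the known step contributing 2×(-0.17) V, the unknown satisfies 2·E° = 4×(-0.01) − 2×(-0.17) = +0.300.
E° = +0.300 / 2 = +0.150 V.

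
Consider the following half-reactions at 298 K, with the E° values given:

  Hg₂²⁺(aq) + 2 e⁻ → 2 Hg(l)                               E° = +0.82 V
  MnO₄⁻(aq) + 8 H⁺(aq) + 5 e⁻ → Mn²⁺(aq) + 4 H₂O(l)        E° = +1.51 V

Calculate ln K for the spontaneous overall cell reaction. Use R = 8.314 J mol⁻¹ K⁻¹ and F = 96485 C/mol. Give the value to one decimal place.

Cathode: MnO₄⁻/Mn²⁺; anode: Hg₂²⁺/Hg. E°cell = (+1.51) − (+0.82) = +0.69 V, with n = 10.
ΔG° = −nFE° = −RT ln K, so ln K = nFE°/(RT) = (10)(96485)(+0.69) / ((8.314)(298)) = 268.709.

268.7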